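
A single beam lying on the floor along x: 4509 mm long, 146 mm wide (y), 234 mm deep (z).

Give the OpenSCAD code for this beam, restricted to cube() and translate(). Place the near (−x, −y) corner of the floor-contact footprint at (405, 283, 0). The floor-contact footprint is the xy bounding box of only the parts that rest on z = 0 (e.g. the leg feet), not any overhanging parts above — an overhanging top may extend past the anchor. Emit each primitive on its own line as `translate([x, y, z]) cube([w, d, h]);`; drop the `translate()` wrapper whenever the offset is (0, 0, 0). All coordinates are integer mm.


translate([405, 283, 0]) cube([4509, 146, 234]);


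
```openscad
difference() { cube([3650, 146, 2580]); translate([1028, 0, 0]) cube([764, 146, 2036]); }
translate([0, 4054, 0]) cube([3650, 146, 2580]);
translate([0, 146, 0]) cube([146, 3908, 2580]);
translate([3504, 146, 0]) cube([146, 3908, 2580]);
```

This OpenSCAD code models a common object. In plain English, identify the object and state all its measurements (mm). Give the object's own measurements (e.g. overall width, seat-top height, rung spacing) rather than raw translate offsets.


A single room: four walls, each 2580 mm tall and 146 mm thick, enclosing an outside footprint 3650×4200 mm (x × y), no floor or roof. The front and back walls (−y and +y sides) run the full x-width; the side walls fit between their inner faces. A door opening 764 mm wide and 2036 mm tall is cut through the front wall from the floor up, its −x edge 1028 mm from the wall's −x end.


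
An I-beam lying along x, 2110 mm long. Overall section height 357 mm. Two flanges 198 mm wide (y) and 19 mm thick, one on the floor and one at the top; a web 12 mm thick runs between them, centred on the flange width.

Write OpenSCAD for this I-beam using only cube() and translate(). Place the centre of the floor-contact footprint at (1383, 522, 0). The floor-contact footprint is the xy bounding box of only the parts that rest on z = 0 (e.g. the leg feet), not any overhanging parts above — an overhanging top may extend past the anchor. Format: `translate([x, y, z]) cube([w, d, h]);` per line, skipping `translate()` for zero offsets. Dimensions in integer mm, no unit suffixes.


translate([328, 423, 0]) cube([2110, 198, 19]);
translate([328, 516, 19]) cube([2110, 12, 319]);
translate([328, 423, 338]) cube([2110, 198, 19]);


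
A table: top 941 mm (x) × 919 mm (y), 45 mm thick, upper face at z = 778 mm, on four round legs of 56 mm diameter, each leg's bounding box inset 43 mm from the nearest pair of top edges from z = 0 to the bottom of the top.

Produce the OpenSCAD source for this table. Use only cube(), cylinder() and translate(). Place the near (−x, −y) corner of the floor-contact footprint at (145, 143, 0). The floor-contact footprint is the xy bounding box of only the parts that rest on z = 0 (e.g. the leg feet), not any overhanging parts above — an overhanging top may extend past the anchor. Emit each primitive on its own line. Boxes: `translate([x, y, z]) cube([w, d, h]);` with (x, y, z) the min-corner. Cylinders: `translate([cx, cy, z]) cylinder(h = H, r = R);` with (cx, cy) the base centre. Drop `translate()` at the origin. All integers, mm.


translate([102, 100, 733]) cube([941, 919, 45]);
translate([173, 171, 0]) cylinder(h = 733, r = 28);
translate([972, 171, 0]) cylinder(h = 733, r = 28);
translate([173, 948, 0]) cylinder(h = 733, r = 28);
translate([972, 948, 0]) cylinder(h = 733, r = 28);


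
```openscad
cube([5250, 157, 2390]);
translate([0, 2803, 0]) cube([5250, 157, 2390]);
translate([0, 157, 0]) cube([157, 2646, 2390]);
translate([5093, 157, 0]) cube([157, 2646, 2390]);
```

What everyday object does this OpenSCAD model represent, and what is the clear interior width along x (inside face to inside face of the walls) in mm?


A house (or room) frame. The interior width is 4936 mm.

Four 2390 mm walls enclosing a rectangle with no floor or roof — a room or house frame. Outside width is 5250 mm and wall thickness is 157 mm, so the interior width is 5250 − 2 × 157 = 4936 mm.


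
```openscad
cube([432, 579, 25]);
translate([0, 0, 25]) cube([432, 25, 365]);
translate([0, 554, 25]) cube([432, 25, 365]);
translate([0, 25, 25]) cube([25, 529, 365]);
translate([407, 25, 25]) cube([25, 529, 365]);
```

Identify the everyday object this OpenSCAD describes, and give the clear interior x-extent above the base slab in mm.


An open box. The internal width is 382 mm.

A 432×579 base slab with four walls standing on it — an open box. The base is 432 mm wide and the walls are 25 mm thick, so the internal width is 432 − 2 × 25 = 382 mm.


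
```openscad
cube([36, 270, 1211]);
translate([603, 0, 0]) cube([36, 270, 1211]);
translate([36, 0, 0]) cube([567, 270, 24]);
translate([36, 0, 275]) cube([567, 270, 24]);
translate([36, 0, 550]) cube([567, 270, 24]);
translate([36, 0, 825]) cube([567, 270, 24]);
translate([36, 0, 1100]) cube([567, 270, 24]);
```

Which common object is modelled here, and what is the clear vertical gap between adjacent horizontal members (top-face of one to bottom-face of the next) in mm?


A bookshelf. The clear shelf gap is 251 mm.

Two tall side panels with 5 horizontal boards between them — a bookshelf. The first two shelf undersides are at z = 0 and z = 275; with shelf thickness 24, the clear gap is 275 − 0 − 24 = 251 mm.


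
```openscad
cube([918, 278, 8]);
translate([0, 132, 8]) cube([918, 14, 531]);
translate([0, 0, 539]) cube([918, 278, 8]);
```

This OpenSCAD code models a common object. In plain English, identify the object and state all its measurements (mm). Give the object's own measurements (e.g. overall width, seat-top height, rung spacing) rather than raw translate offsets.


An I-beam lying along x, 918 mm long. Overall section height 547 mm. Two flanges 278 mm wide (y) and 8 mm thick, one on the floor and one at the top; a web 14 mm thick runs between them, centred on the flange width.


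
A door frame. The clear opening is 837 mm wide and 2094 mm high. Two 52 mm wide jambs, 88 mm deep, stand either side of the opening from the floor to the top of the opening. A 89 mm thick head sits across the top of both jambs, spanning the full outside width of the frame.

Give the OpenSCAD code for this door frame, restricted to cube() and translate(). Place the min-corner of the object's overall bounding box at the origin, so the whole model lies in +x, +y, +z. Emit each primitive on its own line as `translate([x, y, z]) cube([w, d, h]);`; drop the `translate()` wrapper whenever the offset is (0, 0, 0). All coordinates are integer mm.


cube([52, 88, 2094]);
translate([889, 0, 0]) cube([52, 88, 2094]);
translate([0, 0, 2094]) cube([941, 88, 89]);


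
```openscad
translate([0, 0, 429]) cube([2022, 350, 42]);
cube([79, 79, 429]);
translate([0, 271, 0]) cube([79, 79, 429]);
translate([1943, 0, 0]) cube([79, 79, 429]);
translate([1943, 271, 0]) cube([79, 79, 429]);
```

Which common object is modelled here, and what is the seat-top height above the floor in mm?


A bench. The seat-top height is 471 mm.

A long slab on four corner posts — a bench. The slab sits at z = 429 with thickness 42, so the top is 429 + 42 = 471 mm.


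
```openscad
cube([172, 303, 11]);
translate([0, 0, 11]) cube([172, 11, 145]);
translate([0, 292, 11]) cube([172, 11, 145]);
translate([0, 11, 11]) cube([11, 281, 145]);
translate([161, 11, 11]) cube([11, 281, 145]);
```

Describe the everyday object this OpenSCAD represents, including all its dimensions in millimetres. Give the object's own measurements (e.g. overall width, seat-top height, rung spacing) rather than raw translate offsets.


An open-topped rectangular box: outside dimensions 172×303×156 mm, with a uniform wall and base thickness of 11 mm. The base is a full 172×303 slab on the floor; four walls sit on top of the base. The front and back walls (the −y and +y sides) span the full width; the two side walls fit between them.


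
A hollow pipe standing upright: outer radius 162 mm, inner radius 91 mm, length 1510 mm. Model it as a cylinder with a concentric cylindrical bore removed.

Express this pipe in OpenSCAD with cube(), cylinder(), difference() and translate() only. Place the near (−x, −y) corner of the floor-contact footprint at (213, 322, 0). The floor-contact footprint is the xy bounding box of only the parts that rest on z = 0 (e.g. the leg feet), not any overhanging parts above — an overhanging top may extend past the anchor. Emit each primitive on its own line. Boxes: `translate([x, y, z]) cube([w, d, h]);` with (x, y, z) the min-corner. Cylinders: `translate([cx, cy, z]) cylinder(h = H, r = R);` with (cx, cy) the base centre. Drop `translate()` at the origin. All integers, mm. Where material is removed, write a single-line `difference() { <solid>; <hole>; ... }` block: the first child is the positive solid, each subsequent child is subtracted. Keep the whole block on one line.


difference() { translate([375, 484, 0]) cylinder(h = 1510, r = 162); translate([375, 484, 0]) cylinder(h = 1510, r = 91); }


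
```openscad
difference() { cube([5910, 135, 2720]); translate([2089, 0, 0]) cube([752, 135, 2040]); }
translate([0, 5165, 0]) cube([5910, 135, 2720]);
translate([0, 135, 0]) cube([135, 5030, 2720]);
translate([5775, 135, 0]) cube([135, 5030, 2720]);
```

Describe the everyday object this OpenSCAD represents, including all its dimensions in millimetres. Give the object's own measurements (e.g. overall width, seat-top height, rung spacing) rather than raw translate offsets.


A single room: four walls, each 2720 mm tall and 135 mm thick, enclosing an outside footprint 5910×5300 mm (x × y), no floor or roof. The front and back walls (−y and +y sides) run the full x-width; the side walls fit between their inner faces. A door opening 752 mm wide and 2040 mm tall is cut through the front wall from the floor up, its −x edge 2089 mm from the wall's −x end.


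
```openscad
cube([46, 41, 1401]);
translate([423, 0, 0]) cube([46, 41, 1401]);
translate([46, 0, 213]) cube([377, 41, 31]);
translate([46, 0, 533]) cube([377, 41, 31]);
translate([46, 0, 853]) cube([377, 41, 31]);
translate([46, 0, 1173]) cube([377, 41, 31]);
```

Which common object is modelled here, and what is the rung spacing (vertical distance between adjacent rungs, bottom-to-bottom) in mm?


A ladder. The rung spacing is 320 mm.

Two tall 46×41 posts with 4 short bars between them — a ladder. Adjacent rungs sit at z = 213 and z = 533, so the spacing is 533 − 213 = 320 mm.


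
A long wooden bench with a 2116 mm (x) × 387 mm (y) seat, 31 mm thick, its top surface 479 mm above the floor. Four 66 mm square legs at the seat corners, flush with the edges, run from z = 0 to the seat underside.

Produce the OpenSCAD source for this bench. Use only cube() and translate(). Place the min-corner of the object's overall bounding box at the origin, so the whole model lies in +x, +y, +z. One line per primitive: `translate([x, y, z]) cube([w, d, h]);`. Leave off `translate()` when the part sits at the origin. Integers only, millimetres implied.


translate([0, 0, 448]) cube([2116, 387, 31]);
cube([66, 66, 448]);
translate([0, 321, 0]) cube([66, 66, 448]);
translate([2050, 0, 0]) cube([66, 66, 448]);
translate([2050, 321, 0]) cube([66, 66, 448]);


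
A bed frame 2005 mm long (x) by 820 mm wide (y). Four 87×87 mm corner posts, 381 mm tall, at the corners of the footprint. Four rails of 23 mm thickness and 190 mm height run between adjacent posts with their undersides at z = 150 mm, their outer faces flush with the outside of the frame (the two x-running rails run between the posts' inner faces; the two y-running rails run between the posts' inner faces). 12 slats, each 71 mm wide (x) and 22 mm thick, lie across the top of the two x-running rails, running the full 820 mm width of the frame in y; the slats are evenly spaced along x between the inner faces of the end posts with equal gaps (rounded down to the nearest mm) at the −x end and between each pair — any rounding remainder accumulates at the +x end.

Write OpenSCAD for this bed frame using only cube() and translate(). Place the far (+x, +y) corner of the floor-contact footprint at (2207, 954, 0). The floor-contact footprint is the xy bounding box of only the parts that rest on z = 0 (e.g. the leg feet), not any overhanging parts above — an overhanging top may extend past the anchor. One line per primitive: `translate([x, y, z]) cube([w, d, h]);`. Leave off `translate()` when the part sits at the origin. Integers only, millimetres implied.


// slat z = rail_z + rail_h = 150 + 190 = 340
// slat gap = ⌊(1831 − 12·71) / 13⌋ = 75
translate([202, 134, 0]) cube([87, 87, 381]);
translate([202, 867, 0]) cube([87, 87, 381]);
translate([2120, 134, 0]) cube([87, 87, 381]);
translate([2120, 867, 0]) cube([87, 87, 381]);
translate([289, 134, 150]) cube([1831, 23, 190]);
translate([289, 931, 150]) cube([1831, 23, 190]);
translate([202, 221, 150]) cube([23, 646, 190]);
translate([2184, 221, 150]) cube([23, 646, 190]);
translate([364, 134, 340]) cube([71, 820, 22]);
translate([510, 134, 340]) cube([71, 820, 22]);
translate([656, 134, 340]) cube([71, 820, 22]);
translate([802, 134, 340]) cube([71, 820, 22]);
translate([948, 134, 340]) cube([71, 820, 22]);
translate([1094, 134, 340]) cube([71, 820, 22]);
translate([1240, 134, 340]) cube([71, 820, 22]);
translate([1386, 134, 340]) cube([71, 820, 22]);
translate([1532, 134, 340]) cube([71, 820, 22]);
translate([1678, 134, 340]) cube([71, 820, 22]);
translate([1824, 134, 340]) cube([71, 820, 22]);
translate([1970, 134, 340]) cube([71, 820, 22]);


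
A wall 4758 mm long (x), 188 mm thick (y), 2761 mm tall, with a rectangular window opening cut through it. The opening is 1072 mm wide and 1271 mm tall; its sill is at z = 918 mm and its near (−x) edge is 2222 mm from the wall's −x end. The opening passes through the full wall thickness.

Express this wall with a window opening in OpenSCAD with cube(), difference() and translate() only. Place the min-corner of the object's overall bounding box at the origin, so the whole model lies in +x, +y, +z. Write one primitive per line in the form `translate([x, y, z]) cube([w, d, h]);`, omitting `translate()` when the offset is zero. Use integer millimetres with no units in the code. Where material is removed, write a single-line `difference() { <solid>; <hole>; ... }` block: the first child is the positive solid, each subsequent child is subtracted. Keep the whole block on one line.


difference() { cube([4758, 188, 2761]); translate([2222, 0, 918]) cube([1072, 188, 1271]); }


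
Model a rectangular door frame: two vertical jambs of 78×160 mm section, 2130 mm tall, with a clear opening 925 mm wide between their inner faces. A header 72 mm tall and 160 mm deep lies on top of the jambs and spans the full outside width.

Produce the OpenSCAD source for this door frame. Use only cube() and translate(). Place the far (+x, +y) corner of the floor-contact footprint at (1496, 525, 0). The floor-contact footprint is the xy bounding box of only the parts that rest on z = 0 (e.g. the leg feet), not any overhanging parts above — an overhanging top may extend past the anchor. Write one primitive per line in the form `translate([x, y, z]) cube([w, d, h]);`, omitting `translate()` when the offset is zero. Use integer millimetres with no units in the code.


translate([415, 365, 0]) cube([78, 160, 2130]);
translate([1418, 365, 0]) cube([78, 160, 2130]);
translate([415, 365, 2130]) cube([1081, 160, 72]);


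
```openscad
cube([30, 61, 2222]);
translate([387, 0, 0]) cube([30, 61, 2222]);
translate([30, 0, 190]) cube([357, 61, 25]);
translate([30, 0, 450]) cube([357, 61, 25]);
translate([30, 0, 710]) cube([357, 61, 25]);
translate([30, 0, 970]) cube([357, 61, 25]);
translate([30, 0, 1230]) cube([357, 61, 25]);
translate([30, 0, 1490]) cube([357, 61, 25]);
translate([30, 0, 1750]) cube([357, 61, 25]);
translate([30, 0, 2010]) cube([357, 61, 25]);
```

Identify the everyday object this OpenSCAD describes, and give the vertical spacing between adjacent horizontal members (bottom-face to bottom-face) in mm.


A ladder. The rung spacing is 260 mm.

Two tall 30×61 posts with 8 short bars between them — a ladder. Adjacent rungs sit at z = 190 and z = 450, so the spacing is 450 − 190 = 260 mm.


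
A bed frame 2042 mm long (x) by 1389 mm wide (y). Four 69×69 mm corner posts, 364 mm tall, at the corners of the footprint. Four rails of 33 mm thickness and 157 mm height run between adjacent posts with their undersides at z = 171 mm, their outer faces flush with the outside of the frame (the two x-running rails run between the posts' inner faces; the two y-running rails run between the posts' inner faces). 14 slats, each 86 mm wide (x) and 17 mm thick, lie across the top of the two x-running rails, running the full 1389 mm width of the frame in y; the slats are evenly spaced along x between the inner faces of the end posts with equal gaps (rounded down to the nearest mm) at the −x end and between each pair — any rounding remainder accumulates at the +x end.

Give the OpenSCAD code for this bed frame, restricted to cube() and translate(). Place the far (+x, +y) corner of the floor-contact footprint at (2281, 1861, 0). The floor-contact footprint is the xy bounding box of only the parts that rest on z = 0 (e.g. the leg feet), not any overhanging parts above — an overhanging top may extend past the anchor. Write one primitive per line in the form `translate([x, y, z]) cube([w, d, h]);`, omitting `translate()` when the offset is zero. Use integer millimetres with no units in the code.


translate([239, 472, 0]) cube([69, 69, 364]);
translate([239, 1792, 0]) cube([69, 69, 364]);
translate([2212, 472, 0]) cube([69, 69, 364]);
translate([2212, 1792, 0]) cube([69, 69, 364]);
translate([308, 472, 171]) cube([1904, 33, 157]);
translate([308, 1828, 171]) cube([1904, 33, 157]);
translate([239, 541, 171]) cube([33, 1251, 157]);
translate([2248, 541, 171]) cube([33, 1251, 157]);
translate([354, 472, 328]) cube([86, 1389, 17]);
translate([486, 472, 328]) cube([86, 1389, 17]);
translate([618, 472, 328]) cube([86, 1389, 17]);
translate([750, 472, 328]) cube([86, 1389, 17]);
translate([882, 472, 328]) cube([86, 1389, 17]);
translate([1014, 472, 328]) cube([86, 1389, 17]);
translate([1146, 472, 328]) cube([86, 1389, 17]);
translate([1278, 472, 328]) cube([86, 1389, 17]);
translate([1410, 472, 328]) cube([86, 1389, 17]);
translate([1542, 472, 328]) cube([86, 1389, 17]);
translate([1674, 472, 328]) cube([86, 1389, 17]);
translate([1806, 472, 328]) cube([86, 1389, 17]);
translate([1938, 472, 328]) cube([86, 1389, 17]);
translate([2070, 472, 328]) cube([86, 1389, 17]);


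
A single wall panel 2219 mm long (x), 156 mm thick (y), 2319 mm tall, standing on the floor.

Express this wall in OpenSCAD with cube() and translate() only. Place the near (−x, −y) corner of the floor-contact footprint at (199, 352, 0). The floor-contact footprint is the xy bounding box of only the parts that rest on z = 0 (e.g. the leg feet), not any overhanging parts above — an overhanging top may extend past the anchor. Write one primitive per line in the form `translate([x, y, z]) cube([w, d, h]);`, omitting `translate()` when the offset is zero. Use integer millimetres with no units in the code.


translate([199, 352, 0]) cube([2219, 156, 2319]);


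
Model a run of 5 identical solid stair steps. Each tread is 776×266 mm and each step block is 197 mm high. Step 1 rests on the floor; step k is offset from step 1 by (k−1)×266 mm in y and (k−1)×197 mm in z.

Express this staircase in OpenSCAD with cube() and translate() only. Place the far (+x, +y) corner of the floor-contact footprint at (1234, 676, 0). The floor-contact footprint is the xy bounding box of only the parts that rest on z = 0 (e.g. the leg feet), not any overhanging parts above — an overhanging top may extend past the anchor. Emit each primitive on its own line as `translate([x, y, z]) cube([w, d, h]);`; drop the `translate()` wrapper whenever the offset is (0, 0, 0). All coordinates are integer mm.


translate([458, 410, 0]) cube([776, 266, 197]);
translate([458, 676, 197]) cube([776, 266, 197]);
translate([458, 942, 394]) cube([776, 266, 197]);
translate([458, 1208, 591]) cube([776, 266, 197]);
translate([458, 1474, 788]) cube([776, 266, 197]);


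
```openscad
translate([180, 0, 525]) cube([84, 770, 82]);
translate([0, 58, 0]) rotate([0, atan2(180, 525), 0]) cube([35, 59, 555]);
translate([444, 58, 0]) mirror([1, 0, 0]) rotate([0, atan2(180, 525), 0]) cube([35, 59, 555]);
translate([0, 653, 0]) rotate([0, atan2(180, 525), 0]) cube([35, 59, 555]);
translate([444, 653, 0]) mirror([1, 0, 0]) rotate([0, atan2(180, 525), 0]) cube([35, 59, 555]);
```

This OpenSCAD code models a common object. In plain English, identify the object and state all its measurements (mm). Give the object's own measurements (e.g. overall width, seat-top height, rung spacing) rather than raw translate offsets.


A sawhorse. A 84×770×82 mm beam (x, y, z) sits on two A-frame leg pairs. Each pair is two raked legs of 35×59 mm section (59 mm along y) splaying symmetrically in x. Each leg rises 525 mm vertically over 180 mm of horizontal reach and is 555 mm long along its own axis. Every leg's outer bottom edge rests on the floor and its outer top edge meets a bottom edge of the beam — the left legs (tilting toward +x) meet the beam's −x bottom edge, the right legs (their mirror images, tilting toward −x) meet its +x bottom edge — so the leg tops tuck under the beam, the beam's underside is 525 mm above the floor, and the feet are 444 mm apart outside-to-outside with the beam centred between them. The two leg pairs are set in 58 mm from either end of the beam.


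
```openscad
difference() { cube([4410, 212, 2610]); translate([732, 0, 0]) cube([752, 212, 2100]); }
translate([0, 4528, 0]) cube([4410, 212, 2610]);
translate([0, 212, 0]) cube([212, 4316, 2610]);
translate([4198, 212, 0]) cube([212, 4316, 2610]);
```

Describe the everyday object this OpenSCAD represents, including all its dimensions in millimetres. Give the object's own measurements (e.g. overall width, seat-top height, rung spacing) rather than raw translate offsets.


A single room: four walls, each 2610 mm tall and 212 mm thick, enclosing an outside footprint 4410×4740 mm (x × y), no floor or roof. The front and back walls (−y and +y sides) run the full x-width; the side walls fit between their inner faces. A door opening 752 mm wide and 2100 mm tall is cut through the front wall from the floor up, its −x edge 732 mm from the wall's −x end.


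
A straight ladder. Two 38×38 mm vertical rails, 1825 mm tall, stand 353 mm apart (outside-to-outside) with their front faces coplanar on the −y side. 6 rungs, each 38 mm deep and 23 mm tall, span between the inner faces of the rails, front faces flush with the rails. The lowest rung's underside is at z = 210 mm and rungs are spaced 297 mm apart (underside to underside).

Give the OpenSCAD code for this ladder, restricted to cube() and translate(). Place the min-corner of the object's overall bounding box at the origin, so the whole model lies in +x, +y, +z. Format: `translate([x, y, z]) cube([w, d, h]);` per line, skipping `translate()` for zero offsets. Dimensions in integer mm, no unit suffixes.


// rung span = 353 - 2*38 = 277
// rung[k] z = 210 + k*297
cube([38, 38, 1825]);
translate([315, 0, 0]) cube([38, 38, 1825]);
translate([38, 0, 210]) cube([277, 38, 23]);
translate([38, 0, 507]) cube([277, 38, 23]);
translate([38, 0, 804]) cube([277, 38, 23]);
translate([38, 0, 1101]) cube([277, 38, 23]);
translate([38, 0, 1398]) cube([277, 38, 23]);
translate([38, 0, 1695]) cube([277, 38, 23]);


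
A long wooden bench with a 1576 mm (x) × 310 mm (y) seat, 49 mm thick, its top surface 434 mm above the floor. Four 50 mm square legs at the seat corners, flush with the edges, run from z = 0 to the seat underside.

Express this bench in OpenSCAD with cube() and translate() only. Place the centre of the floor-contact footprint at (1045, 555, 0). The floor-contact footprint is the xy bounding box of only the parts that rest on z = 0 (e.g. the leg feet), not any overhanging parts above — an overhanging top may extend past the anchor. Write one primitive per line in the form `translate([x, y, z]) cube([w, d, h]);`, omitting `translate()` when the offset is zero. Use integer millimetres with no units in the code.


translate([257, 400, 385]) cube([1576, 310, 49]);
translate([257, 400, 0]) cube([50, 50, 385]);
translate([257, 660, 0]) cube([50, 50, 385]);
translate([1783, 400, 0]) cube([50, 50, 385]);
translate([1783, 660, 0]) cube([50, 50, 385]);


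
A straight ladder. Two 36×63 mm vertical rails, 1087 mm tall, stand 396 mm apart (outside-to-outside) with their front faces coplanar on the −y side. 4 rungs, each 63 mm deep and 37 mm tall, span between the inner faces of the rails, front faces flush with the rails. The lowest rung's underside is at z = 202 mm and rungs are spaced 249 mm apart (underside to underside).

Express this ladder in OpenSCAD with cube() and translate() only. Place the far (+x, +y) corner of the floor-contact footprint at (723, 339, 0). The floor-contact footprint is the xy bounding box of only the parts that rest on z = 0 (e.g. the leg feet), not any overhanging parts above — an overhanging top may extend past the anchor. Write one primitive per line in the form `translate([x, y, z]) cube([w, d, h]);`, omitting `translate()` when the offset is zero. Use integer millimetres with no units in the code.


translate([327, 276, 0]) cube([36, 63, 1087]);
translate([687, 276, 0]) cube([36, 63, 1087]);
translate([363, 276, 202]) cube([324, 63, 37]);
translate([363, 276, 451]) cube([324, 63, 37]);
translate([363, 276, 700]) cube([324, 63, 37]);
translate([363, 276, 949]) cube([324, 63, 37]);


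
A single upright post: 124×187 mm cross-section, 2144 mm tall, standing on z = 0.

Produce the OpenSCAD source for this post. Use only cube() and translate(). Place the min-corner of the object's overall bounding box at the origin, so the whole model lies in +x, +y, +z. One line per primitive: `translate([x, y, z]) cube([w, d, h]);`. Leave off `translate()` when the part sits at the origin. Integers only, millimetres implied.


cube([124, 187, 2144]);


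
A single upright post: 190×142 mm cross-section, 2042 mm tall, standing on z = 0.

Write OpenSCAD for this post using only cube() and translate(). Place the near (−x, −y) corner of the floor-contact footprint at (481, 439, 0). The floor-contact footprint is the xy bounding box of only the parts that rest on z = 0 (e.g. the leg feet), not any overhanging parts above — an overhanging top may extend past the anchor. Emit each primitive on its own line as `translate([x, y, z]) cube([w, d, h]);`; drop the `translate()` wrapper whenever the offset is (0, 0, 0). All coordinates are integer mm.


translate([481, 439, 0]) cube([190, 142, 2042]);


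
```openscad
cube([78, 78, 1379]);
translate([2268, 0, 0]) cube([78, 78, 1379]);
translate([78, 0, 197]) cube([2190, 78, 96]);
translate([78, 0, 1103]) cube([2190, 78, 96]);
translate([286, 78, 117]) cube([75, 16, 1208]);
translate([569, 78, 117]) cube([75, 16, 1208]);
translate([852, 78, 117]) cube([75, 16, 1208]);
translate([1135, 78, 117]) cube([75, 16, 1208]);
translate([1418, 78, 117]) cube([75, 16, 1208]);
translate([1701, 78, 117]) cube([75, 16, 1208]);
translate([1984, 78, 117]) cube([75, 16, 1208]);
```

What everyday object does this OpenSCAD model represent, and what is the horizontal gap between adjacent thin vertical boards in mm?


A fence section. The picket gap is 208 mm.

Two posts, two rails, 7 pickets — a fence section. Span 2190 mm holds 7 pickets of 75 mm with 8 equal gaps: ⌊(2190 − 7·75) / 8⌋ = 208 mm.


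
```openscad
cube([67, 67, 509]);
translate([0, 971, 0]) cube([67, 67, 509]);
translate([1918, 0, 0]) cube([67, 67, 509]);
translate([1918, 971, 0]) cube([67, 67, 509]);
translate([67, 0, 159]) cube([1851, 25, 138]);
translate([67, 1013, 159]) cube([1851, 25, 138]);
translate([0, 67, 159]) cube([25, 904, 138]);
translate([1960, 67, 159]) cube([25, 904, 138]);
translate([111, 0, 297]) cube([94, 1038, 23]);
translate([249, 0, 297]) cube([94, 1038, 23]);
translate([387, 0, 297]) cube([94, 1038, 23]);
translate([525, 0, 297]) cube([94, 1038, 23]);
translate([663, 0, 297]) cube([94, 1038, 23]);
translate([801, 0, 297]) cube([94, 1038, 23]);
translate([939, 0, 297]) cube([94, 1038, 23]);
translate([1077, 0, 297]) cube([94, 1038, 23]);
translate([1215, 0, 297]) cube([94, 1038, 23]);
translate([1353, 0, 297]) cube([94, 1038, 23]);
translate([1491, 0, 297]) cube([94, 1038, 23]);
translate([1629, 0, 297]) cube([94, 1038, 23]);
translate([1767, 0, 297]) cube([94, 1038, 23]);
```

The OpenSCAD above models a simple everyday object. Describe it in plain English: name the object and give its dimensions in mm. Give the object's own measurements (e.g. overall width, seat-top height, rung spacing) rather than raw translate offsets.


A bed frame 1985 mm long (x) by 1038 mm wide (y). Four 67×67 mm corner posts, 509 mm tall, at the corners of the footprint. Four rails of 25 mm thickness and 138 mm height run between adjacent posts with their undersides at z = 159 mm, their outer faces flush with the outside of the frame (the two x-running rails run between the posts' inner faces; the two y-running rails run between the posts' inner faces). 13 slats, each 94 mm wide (x) and 23 mm thick, lie across the top of the two x-running rails, running the full 1038 mm width of the frame in y; along x they sit between the end posts with a 44 mm gap after the −x posts and between neighbouring slats, leaving 57 mm before the +x posts.


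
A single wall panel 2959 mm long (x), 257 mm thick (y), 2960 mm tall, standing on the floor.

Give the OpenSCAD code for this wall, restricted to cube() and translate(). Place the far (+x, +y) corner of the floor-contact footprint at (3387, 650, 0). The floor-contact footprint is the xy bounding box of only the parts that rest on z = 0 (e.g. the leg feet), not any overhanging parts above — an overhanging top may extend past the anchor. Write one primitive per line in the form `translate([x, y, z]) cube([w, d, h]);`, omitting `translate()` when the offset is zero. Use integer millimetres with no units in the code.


translate([428, 393, 0]) cube([2959, 257, 2960]);


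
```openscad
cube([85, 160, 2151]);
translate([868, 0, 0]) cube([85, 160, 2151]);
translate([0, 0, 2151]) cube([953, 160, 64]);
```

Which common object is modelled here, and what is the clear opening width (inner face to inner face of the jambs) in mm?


A door frame. The clear opening width is 783 mm.

Two 2151 mm tall posts with a header on top — a door frame. The left jamb is 85 mm wide at x = 0; the right jamb starts at x = 868. The clear opening is 868 − 85 = 783 mm.


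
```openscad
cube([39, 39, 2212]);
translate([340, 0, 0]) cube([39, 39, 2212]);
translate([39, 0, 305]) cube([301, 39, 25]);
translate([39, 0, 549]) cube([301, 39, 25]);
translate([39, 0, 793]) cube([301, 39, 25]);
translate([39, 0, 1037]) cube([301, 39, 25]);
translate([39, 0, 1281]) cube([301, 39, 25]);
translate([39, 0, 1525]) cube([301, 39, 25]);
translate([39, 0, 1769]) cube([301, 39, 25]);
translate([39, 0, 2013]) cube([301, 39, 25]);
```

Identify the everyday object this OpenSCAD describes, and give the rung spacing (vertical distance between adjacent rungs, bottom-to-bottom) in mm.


A ladder. The rung spacing is 244 mm.

Two tall 39×39 posts with 8 short bars between them — a ladder. Adjacent rungs sit at z = 305 and z = 549, so the spacing is 549 − 305 = 244 mm.


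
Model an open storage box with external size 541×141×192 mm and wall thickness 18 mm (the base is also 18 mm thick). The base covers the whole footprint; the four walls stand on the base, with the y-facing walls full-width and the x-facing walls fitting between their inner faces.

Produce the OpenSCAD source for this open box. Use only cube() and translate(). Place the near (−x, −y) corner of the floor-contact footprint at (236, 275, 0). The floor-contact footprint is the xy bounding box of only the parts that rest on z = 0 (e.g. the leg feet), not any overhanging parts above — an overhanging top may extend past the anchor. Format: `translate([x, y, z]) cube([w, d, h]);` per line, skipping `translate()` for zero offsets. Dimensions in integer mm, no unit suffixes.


translate([236, 275, 0]) cube([541, 141, 18]);
translate([236, 275, 18]) cube([541, 18, 174]);
translate([236, 398, 18]) cube([541, 18, 174]);
translate([236, 293, 18]) cube([18, 105, 174]);
translate([759, 293, 18]) cube([18, 105, 174]);


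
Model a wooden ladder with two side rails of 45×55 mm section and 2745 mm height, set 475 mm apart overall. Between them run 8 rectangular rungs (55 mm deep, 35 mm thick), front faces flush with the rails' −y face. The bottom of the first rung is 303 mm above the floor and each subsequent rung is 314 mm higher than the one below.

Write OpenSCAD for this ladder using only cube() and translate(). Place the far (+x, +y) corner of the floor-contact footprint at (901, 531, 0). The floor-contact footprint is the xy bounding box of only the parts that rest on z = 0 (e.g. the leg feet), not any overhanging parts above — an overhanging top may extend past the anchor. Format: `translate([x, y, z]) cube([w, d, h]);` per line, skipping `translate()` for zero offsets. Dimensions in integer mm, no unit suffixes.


translate([426, 476, 0]) cube([45, 55, 2745]);
translate([856, 476, 0]) cube([45, 55, 2745]);
translate([471, 476, 303]) cube([385, 55, 35]);
translate([471, 476, 617]) cube([385, 55, 35]);
translate([471, 476, 931]) cube([385, 55, 35]);
translate([471, 476, 1245]) cube([385, 55, 35]);
translate([471, 476, 1559]) cube([385, 55, 35]);
translate([471, 476, 1873]) cube([385, 55, 35]);
translate([471, 476, 2187]) cube([385, 55, 35]);
translate([471, 476, 2501]) cube([385, 55, 35]);


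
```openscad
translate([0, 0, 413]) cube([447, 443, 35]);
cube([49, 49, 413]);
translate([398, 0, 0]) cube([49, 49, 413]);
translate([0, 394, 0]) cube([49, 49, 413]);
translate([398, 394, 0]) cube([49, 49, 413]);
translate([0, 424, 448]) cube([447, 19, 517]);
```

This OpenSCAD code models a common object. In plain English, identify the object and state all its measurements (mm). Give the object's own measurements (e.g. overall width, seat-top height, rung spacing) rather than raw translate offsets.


A chair. The seat is a 447×443×35 mm slab with its top at z = 448 mm, on four 49×49 mm corner legs (flush with the seat edges, standing on z = 0). A flat backrest 19 mm thick, 517 mm tall, spans the full seat width and rises from the seat top along its +y edge, rear face flush with the rear of the seat.


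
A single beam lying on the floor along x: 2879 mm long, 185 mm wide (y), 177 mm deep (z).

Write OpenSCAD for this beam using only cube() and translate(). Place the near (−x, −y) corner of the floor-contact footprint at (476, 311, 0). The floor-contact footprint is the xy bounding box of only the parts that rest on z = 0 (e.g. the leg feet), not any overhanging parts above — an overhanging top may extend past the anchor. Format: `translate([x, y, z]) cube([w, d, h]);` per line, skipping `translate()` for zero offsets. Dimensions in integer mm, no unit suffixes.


translate([476, 311, 0]) cube([2879, 185, 177]);


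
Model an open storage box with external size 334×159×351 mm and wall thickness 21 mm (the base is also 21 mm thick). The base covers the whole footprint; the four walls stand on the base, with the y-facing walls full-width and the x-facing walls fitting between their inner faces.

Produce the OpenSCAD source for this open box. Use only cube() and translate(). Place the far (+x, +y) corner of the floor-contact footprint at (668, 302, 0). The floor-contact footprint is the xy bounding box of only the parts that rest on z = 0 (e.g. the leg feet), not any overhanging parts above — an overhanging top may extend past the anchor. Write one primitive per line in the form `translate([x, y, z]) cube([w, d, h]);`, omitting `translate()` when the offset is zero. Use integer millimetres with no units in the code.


translate([334, 143, 0]) cube([334, 159, 21]);
translate([334, 143, 21]) cube([334, 21, 330]);
translate([334, 281, 21]) cube([334, 21, 330]);
translate([334, 164, 21]) cube([21, 117, 330]);
translate([647, 164, 21]) cube([21, 117, 330]);


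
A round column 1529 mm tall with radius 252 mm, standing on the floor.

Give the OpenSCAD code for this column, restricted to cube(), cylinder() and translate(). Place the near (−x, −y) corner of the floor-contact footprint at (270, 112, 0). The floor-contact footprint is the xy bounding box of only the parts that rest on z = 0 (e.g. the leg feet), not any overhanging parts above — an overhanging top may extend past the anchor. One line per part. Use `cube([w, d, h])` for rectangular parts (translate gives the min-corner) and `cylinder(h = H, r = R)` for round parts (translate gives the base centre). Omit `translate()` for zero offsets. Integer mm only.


translate([522, 364, 0]) cylinder(h = 1529, r = 252);


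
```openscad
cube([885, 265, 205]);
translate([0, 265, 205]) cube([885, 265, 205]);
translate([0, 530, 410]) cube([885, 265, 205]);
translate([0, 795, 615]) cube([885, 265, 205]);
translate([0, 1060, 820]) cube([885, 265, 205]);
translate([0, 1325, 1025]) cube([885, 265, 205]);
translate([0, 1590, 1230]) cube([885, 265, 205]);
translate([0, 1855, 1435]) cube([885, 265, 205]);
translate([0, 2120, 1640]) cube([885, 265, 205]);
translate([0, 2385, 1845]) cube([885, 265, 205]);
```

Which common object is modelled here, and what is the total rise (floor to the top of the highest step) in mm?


A staircase. The total rise is 2050 mm.

10 identical blocks, each offset up and back from the previous — a staircase. Each step is 205 mm tall and there are 10 of them, so the total rise is 10 × 205 = 2050 mm.


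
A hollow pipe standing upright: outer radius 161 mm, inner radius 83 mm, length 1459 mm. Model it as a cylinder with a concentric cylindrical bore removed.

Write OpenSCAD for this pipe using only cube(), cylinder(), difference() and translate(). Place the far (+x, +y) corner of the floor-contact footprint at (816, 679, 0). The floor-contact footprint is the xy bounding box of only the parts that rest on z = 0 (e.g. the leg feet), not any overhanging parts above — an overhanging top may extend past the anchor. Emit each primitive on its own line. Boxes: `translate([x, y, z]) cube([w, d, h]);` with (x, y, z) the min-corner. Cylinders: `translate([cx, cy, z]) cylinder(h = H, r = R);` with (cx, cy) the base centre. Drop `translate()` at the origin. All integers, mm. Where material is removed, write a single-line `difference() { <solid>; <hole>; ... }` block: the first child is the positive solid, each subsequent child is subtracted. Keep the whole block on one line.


difference() { translate([655, 518, 0]) cylinder(h = 1459, r = 161); translate([655, 518, 0]) cylinder(h = 1459, r = 83); }


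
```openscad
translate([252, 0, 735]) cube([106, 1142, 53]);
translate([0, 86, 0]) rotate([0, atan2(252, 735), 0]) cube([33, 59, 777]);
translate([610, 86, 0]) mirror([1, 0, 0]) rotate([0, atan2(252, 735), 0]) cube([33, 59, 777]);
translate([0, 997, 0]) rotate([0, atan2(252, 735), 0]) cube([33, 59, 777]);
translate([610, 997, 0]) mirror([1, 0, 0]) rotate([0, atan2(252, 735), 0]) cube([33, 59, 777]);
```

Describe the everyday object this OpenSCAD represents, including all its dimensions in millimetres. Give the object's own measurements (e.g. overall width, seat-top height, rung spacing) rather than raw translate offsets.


A sawhorse. A 106×1142×53 mm beam (x, y, z) sits on two A-frame leg pairs. Each pair is two raked legs of 33×59 mm section (59 mm along y) splaying symmetrically in x. Each leg rises 735 mm vertically over 252 mm of horizontal reach and is 777 mm long along its own axis. Every leg's outer bottom edge rests on the floor and its outer top edge meets a bottom edge of the beam — the left legs (tilting toward +x) meet the beam's −x bottom edge, the right legs (their mirror images, tilting toward −x) meet its +x bottom edge — so the leg tops tuck under the beam, the beam's underside is 735 mm above the floor, and the feet are 610 mm apart outside-to-outside with the beam centred between them. The two leg pairs are set in 86 mm from either end of the beam.
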